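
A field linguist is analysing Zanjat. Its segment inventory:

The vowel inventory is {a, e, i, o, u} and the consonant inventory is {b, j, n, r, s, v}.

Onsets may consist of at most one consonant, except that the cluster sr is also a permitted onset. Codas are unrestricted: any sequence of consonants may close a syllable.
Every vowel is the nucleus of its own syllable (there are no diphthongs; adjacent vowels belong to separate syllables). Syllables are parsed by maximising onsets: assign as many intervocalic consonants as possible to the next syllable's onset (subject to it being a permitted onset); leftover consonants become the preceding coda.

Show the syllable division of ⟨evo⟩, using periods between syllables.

Nuclei (vowels): e, o → 2 syllables.
Between /e/ (V1) and /o/ (V2): just /v/ — single C goes to the following onset.

e.vo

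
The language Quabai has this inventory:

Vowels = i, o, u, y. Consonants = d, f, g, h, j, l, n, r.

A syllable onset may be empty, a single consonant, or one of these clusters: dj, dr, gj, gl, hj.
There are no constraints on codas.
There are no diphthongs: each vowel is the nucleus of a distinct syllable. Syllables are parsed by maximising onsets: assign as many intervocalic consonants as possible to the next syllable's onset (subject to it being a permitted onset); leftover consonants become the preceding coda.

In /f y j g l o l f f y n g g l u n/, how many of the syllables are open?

0

Vowels present: y, o, y, u; each is a nucleus, giving 4 syllables.
σ1/σ2 boundary: /jgl/ splits as /j/ + /gl/ (/gl/ is the longest suffix that is a licit onset).
σ2/σ3 boundary: /lff/; trying suffixes from longest down, /f/ is the first permitted one, so coda /lf/ | onset /f/.
σ3/σ4 boundary: /nggl/; trying suffixes from longest down, /gl/ is the first permitted one, so coda /ng/ | onset /gl/.
Syllabification: fyj.glolf.fyng.glun.
Classifying each syllable: /fyj/ (closed), /glolf/ (closed), /fyng/ (closed), /glun/ (closed).
Open syllables: 0.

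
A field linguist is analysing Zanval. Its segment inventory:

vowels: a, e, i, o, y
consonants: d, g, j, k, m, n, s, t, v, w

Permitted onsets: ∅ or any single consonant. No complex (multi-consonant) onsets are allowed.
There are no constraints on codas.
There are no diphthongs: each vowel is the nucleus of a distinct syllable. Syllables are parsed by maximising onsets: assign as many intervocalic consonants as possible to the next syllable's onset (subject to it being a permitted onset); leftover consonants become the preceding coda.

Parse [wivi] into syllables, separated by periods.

Nuclei (vowels): i, i → 2 syllables.
V1 /i/ – V2 /i/: /v/ → onset of the next syllable (single consonants are always licit onsets).

wi.vi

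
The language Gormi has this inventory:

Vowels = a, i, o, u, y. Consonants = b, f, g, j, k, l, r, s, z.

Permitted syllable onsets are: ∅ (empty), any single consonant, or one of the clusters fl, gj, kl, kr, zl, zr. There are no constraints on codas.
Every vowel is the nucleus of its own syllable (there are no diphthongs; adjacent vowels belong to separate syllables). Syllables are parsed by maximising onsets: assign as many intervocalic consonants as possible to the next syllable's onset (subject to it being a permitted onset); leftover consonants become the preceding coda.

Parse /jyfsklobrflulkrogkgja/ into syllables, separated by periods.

Nuclei (vowels): y, o, u, o, a → 5 syllables.
σ1/σ2 boundary: cluster /fskl/ — the longest permitted-onset suffix is /kl/; onset = /kl/, preceding coda = /fs/.
σ2/σ3 boundary: /brfl/ splits as /br/ + /fl/ (/fl/ is the longest suffix that is a licit onset).
σ3/σ4 boundary: /lkr/; trying suffixes from longest down, /kr/ is the first permitted one, so coda /l/ | onset /kr/.
σ4/σ5 boundary: cluster /gkgj/ — the longest permitted-onset suffix is /gj/; onset = /gj/, preceding coda = /gk/.

jyfs.klobr.flul.krogk.gja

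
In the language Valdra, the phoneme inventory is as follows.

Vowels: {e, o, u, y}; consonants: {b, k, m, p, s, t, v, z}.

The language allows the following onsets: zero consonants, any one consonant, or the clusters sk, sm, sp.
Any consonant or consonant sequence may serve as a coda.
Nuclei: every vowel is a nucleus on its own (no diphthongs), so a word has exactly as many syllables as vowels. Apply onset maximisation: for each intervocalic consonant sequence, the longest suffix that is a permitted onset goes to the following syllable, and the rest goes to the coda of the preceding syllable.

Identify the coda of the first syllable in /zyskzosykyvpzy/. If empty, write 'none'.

sk

Nuclei (vowels): y, o, y, y, y → 5 syllables.
Between /y/ (V1) and /o/ (V2): /skz/ splits as /sk/ + /z/ (/z/ is the longest suffix that is a licit onset).
Between /o/ (V2) and /y/ (V3): just /s/ — single C goes to the following onset.
Between /y/ (V3) and /y/ (V4): /k/ is a single consonant, so it becomes the next onset.
Between /y/ (V4) and /y/ (V5): /vpz/; trying suffixes from longest down, /z/ is the first permitted one, so coda /vp/ | onset /z/.
So the parse is zysk.zo.sy.kyvp.zy.
Syllable 1 is /zysk/: onset /z/, nucleus /y/, coda /sk/.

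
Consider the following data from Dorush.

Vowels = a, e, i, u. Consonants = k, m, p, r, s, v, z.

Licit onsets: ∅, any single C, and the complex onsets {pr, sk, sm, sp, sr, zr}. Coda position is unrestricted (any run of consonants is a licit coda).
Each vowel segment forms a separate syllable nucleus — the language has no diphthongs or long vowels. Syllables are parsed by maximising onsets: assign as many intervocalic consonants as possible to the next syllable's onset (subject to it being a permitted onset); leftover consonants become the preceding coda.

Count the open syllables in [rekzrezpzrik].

The vowels are e, e, i — 3 nuclei, so 3 syllables.
V1 /e/ – V2 /e/: /kzr/; trying suffixes from longest down, /zr/ is the first permitted one, so coda /k/ | onset /zr/.
V2 /e/ – V3 /i/: cluster /zpzr/ — the longest permitted-onset suffix is /zr/; onset = /zr/, preceding coda = /zp/.
Syllabification: rek.zrezp.zrik.
Classifying each syllable: /rek/ (closed), /zrezp/ (closed), /zrik/ (closed).
Open syllables: 0.

0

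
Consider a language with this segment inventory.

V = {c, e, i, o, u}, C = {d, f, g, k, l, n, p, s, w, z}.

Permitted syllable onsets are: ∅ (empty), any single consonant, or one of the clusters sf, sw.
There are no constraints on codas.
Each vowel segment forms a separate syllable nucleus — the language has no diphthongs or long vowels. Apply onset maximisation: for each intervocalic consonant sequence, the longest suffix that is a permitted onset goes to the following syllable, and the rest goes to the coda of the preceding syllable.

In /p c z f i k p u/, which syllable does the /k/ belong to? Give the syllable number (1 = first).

The vowels are c, i, u — 3 nuclei, so 3 syllables.
V1 /c/ – V2 /i/: cluster /zf/ — the longest permitted-onset suffix is /f/; onset = /f/, preceding coda = /z/.
V2 /i/ – V3 /u/: /kp/ splits as /k/ + /p/ (/p/ is the longest suffix that is a licit onset).
Result: pcz.fik.pu.
The /k/ is in the coda of syllable 2 (/fik/).

2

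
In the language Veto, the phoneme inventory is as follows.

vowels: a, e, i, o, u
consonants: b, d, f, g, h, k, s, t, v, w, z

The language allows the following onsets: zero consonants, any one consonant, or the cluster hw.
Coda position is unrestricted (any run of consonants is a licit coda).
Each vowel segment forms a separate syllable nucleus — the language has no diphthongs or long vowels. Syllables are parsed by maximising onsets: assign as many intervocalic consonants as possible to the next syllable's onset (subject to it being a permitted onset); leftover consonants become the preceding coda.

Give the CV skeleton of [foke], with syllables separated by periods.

CV.CV

The vowels are o, e — 2 nuclei, so 2 syllables.
/o…e/ gap (V1→V2): /k/ → onset of the next syllable (single consonants are always licit onsets).
Putting it together: fo.ke.
Mapping each syllable to C/V: /fo/ → CV, /ke/ → CV.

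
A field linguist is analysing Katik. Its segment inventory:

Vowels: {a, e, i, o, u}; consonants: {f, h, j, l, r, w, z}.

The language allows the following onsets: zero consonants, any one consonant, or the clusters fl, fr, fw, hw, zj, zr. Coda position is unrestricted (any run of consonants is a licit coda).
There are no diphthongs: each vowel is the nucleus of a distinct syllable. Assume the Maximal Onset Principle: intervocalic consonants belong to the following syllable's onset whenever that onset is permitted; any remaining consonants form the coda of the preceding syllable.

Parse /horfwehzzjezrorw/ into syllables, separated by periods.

Vowels present: o, e, e, o; each is a nucleus, giving 4 syllables.
Between /o/ (V1) and /e/ (V2): /rfw/ — longest licit onset from the right is /fw/, leaving /r/ as coda.
Between /e/ (V2) and /e/ (V3): /hzzj/; trying suffixes from longest down, /zj/ is the first permitted one, so coda /hz/ | onset /zj/.
Between /e/ (V3) and /o/ (V4): /zr/ is a licit onset in full, so it all attaches to the next syllable.

hor.fwehz.zje.zrorw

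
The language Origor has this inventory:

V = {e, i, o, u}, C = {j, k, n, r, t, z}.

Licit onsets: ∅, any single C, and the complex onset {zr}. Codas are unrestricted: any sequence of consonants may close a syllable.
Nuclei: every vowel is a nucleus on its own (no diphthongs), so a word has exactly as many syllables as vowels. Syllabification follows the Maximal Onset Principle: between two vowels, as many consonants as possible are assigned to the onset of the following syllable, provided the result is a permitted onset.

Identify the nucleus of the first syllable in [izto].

The vowels are i, o — 2 nuclei, so 2 syllables.
The first nucleus (vowel 1 from the left) is /i/.

i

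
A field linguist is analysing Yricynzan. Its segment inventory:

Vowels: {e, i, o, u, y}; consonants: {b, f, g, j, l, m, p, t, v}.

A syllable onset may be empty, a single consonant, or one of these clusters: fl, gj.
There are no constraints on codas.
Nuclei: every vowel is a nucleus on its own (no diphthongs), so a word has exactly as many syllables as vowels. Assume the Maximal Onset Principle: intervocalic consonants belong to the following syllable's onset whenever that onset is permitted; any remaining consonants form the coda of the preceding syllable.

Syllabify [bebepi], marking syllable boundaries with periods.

be.be.pi

Nuclei (vowels): e, e, i → 3 syllables.
/e…e/ gap (V1→V2): /b/ → onset of the next syllable (single consonants are always licit onsets).
/e…i/ gap (V2→V3): just /p/ — single C goes to the following onset.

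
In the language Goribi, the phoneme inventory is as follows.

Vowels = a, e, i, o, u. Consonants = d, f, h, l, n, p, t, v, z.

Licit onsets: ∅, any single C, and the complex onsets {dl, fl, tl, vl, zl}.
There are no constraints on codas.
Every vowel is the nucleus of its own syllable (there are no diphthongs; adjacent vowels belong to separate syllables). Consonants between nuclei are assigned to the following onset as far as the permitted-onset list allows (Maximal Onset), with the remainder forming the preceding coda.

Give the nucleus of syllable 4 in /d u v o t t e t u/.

u

Vowels present: u, o, e, u; each is a nucleus, giving 4 syllables.
The fourth nucleus (vowel 4 from the left) is /u/.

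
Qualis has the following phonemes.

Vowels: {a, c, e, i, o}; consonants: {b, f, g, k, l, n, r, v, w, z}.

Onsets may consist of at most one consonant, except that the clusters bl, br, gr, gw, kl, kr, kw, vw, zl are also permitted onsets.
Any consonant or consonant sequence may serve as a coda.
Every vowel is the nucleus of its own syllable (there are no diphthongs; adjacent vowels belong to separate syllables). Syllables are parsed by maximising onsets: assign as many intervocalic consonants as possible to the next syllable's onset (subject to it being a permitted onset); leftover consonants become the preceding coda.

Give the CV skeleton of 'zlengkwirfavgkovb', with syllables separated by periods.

The vowels are e, i, a, o — 4 nuclei, so 4 syllables.
σ1/σ2 boundary: cluster /ngkw/ — the longest permitted-onset suffix is /kw/; onset = /kw/, preceding coda = /ng/.
σ2/σ3 boundary: /rf/ splits as /r/ + /f/ (/f/ is the longest suffix that is a licit onset).
σ3/σ4 boundary: /vgk/; trying suffixes from longest down, /k/ is the first permitted one, so coda /vg/ | onset /k/.
So the parse is zleng.kwir.favg.kovb.
Mapping each syllable to C/V: /zleng/ → CCVCC, /kwir/ → CCVC, /favg/ → CVCC, /kovb/ → CVCC.

CCVCC.CCVC.CVCC.CVCC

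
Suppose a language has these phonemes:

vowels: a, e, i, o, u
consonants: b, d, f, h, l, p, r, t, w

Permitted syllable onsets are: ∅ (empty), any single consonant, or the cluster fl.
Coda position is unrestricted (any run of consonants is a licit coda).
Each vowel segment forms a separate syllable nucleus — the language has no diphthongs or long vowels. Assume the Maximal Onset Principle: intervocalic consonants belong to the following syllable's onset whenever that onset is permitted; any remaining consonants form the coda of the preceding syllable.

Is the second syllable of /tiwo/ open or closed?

Vowels present: i, o; each is a nucleus, giving 2 syllables.
/i…o/ gap (V1→V2): just /w/ — single C goes to the following onset.
Putting it together: ti.wo.
Syllable 2 is /wo/; it ends in its nucleus with no coda, so it is open.

open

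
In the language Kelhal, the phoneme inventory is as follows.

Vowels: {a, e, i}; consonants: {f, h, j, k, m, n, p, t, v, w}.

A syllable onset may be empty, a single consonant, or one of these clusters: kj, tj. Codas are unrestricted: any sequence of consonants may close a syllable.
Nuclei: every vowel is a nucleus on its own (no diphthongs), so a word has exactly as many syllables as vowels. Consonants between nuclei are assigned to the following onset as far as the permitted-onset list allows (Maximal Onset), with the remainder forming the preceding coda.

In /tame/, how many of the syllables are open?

2

The vowels are a, e — 2 nuclei, so 2 syllables.
σ1/σ2 boundary: just /m/ — single C goes to the following onset.
Syllabification: ta.me.
Classifying each syllable: /ta/ (open), /me/ (open).
Open syllables: 2.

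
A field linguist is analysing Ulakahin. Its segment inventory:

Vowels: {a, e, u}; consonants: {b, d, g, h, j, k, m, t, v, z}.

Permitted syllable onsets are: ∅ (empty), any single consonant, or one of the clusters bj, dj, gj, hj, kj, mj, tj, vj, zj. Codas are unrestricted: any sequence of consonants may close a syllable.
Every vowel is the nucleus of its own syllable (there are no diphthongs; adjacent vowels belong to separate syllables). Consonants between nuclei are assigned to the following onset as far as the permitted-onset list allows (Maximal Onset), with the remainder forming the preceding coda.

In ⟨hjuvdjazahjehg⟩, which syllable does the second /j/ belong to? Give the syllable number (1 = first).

Vowels present: u, a, a, e; each is a nucleus, giving 4 syllables.
σ1/σ2 boundary: /vdj/; trying suffixes from longest down, /dj/ is the first permitted one, so coda /v/ | onset /dj/.
σ2/σ3 boundary: just /z/ — single C goes to the following onset.
σ3/σ4 boundary: /hj/ is a licit onset in full, so it all attaches to the next syllable.
Result: hjuv.dja.za.hjehg.
The second /j/ is in the onset of syllable 2 (/dja/).

2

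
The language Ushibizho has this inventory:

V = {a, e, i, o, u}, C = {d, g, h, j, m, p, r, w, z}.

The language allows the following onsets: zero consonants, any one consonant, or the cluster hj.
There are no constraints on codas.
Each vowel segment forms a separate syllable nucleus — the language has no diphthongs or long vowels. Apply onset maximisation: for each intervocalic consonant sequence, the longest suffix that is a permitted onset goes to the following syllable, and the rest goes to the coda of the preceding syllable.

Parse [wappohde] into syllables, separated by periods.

wap.poh.de

Vowels present: a, o, e; each is a nucleus, giving 3 syllables.
σ1/σ2 boundary: /pp/ — longest licit onset from the right is /p/, leaving /p/ as coda.
σ2/σ3 boundary: /hd/; trying suffixes from longest down, /d/ is the first permitted one, so coda /h/ | onset /d/.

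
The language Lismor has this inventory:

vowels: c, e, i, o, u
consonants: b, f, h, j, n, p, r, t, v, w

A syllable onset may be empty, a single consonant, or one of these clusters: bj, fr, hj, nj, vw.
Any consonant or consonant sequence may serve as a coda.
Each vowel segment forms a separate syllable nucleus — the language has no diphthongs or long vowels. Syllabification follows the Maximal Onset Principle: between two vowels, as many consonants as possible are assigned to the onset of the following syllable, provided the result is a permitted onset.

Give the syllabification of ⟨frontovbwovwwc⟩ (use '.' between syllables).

fron.tovb.wovw.wc

The vowels are o, o, o, c — 4 nuclei, so 4 syllables.
/o…o/ gap (V1→V2): cluster /nt/ — the longest permitted-onset suffix is /t/; onset = /t/, preceding coda = /n/.
/o…o/ gap (V2→V3): /vbw/; trying suffixes from longest down, /w/ is the first permitted one, so coda /vb/ | onset /w/.
/o…c/ gap (V3→V4): cluster /vww/ — the longest permitted-onset suffix is /w/; onset = /w/, preceding coda = /vw/.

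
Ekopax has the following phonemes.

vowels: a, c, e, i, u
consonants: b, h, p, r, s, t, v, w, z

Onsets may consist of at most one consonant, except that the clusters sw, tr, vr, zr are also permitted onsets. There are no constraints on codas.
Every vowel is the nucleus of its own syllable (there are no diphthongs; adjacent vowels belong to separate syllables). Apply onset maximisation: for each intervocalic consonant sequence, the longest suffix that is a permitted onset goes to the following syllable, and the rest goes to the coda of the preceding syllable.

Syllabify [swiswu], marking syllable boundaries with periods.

swi.swu

Vowels present: i, u; each is a nucleus, giving 2 syllables.
Between /i/ (V1) and /u/ (V2): /sw/ is a licit onset in full, so it all attaches to the next syllable.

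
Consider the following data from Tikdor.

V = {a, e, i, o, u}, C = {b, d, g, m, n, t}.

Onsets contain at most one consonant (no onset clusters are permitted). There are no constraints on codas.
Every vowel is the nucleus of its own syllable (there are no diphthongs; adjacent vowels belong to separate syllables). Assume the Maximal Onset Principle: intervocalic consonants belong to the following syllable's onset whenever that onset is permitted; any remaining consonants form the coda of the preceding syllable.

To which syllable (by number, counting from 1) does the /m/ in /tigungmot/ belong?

Vowels present: i, u, o; each is a nucleus, giving 3 syllables.
Between /i/ (V1) and /u/ (V2): /g/ → onset of the next syllable (single consonants are always licit onsets).
Between /u/ (V2) and /o/ (V3): /ngm/ splits as /ng/ + /m/ (/m/ is the longest suffix that is a licit onset).
So the parse is ti.gung.mot.
The /m/ is in the onset of syllable 3 (/mot/).

3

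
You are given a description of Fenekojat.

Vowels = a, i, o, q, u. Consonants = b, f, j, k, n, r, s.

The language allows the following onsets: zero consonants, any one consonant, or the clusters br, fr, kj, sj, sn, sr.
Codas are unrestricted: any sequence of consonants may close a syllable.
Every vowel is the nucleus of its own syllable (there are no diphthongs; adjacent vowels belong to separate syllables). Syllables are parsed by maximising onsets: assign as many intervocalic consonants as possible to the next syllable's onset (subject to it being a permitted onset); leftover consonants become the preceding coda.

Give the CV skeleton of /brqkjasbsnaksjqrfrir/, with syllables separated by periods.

The vowels are q, a, a, q, i — 5 nuclei, so 5 syllables.
Between /q/ (V1) and /a/ (V2): cluster /kj/ — /kj/ is itself a permitted onset, so the whole cluster goes right; preceding coda = ∅.
Between /a/ (V2) and /a/ (V3): /sbsn/ splits as /sb/ + /sn/ (/sn/ is the longest suffix that is a licit onset).
Between /a/ (V3) and /q/ (V4): /ksj/ splits as /k/ + /sj/ (/sj/ is the longest suffix that is a licit onset).
Between /q/ (V4) and /i/ (V5): /rfr/; trying suffixes from longest down, /fr/ is the first permitted one, so coda /r/ | onset /fr/.
So the parse is brq.kjasb.snak.sjqr.frir.
Mapping each syllable to C/V: /brq/ → CCV, /kjasb/ → CCVCC, /snak/ → CCVC, /sjqr/ → CCVC, /frir/ → CCVC.

CCV.CCVCC.CCVC.CCVC.CCVC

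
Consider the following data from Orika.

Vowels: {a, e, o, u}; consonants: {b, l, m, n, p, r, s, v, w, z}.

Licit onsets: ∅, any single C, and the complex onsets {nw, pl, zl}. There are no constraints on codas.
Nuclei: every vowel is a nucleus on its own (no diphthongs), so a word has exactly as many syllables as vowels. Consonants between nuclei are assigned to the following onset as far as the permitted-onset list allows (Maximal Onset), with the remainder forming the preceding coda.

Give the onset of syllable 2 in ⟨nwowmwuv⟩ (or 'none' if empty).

Vowels present: o, u; each is a nucleus, giving 2 syllables.
Between /o/ (V1) and /u/ (V2): /wmw/; trying suffixes from longest down, /w/ is the first permitted one, so coda /wm/ | onset /w/.
So the parse is nwowm.wuv.
Syllable 2 is /wuv/: onset /w/, nucleus /u/, coda /v/.

w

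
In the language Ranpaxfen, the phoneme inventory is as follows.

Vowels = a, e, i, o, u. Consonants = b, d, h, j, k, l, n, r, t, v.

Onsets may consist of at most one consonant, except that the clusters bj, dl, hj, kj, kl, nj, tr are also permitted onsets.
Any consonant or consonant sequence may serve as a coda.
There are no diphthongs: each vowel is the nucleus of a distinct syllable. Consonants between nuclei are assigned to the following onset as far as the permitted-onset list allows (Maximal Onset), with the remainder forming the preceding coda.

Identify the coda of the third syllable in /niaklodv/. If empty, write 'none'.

dv

The vowels are i, a, o — 3 nuclei, so 3 syllables.
Between /i/ (V1) and /a/ (V2): no consonants, so the boundary falls immediately after /i/.
Between /a/ (V2) and /o/ (V3): cluster /kl/ — /kl/ is itself a permitted onset, so the whole cluster goes right; preceding coda = ∅.
So the parse is ni.a.klodv.
Syllable 3 is /klodv/: onset /kl/, nucleus /o/, coda /dv/.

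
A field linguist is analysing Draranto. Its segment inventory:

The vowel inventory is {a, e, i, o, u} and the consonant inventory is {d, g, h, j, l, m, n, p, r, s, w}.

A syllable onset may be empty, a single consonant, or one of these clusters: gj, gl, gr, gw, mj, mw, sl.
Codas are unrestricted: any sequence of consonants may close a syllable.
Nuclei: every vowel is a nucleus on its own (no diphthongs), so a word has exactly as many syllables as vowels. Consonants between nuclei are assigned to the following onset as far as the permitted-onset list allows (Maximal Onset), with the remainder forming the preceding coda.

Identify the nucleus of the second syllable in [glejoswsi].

Nuclei (vowels): e, o, i → 3 syllables.
The second nucleus (vowel 2 from the left) is /o/.

o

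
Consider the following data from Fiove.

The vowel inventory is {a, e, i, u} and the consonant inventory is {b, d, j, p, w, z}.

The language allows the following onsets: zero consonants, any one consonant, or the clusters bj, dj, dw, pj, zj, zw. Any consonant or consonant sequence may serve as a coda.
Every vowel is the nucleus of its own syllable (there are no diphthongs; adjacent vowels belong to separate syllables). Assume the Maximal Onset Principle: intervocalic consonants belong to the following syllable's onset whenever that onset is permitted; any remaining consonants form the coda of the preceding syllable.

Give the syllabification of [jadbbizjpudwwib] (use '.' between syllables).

jadb.bizj.pudw.wib

Vowels present: a, i, u, i; each is a nucleus, giving 4 syllables.
/a…i/ gap (V1→V2): /dbb/ splits as /db/ + /b/ (/b/ is the longest suffix that is a licit onset).
/i…u/ gap (V2→V3): cluster /zjp/ — the longest permitted-onset suffix is /p/; onset = /p/, preceding coda = /zj/.
/u…i/ gap (V3→V4): /dww/; trying suffixes from longest down, /w/ is the first permitted one, so coda /dw/ | onset /w/.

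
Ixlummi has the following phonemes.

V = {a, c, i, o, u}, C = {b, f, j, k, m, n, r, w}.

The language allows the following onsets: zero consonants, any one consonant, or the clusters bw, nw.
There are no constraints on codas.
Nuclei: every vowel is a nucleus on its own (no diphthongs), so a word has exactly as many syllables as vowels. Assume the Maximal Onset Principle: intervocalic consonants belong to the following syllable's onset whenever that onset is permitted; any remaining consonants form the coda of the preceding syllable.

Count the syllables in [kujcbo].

Nuclei (vowels): u, c, o → 3 syllables.

3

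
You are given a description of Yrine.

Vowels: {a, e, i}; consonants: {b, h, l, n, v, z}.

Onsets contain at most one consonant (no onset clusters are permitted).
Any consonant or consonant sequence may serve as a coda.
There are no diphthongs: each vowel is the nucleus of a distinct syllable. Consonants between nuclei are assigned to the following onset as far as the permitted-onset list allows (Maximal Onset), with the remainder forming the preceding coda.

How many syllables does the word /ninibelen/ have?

The vowels are i, i, e, e — 4 nuclei, so 4 syllables.

4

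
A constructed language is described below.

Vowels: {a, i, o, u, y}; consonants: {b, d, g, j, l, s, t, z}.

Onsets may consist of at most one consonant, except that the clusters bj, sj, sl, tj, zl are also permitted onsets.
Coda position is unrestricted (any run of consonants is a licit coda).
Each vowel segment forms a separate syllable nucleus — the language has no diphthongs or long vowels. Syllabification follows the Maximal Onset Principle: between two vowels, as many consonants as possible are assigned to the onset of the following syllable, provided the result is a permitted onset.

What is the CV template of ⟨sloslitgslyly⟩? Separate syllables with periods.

CCV.CCVCC.CCV.CV

The vowels are o, i, y, y — 4 nuclei, so 4 syllables.
/o…i/ gap (V1→V2): cluster /sl/ — /sl/ is itself a permitted onset, so the whole cluster goes right; preceding coda = ∅.
/i…y/ gap (V2→V3): cluster /tgsl/ — the longest permitted-onset suffix is /sl/; onset = /sl/, preceding coda = /tg/.
/y…y/ gap (V3→V4): /l/ → onset of the next syllable (single consonants are always licit onsets).
So the parse is slo.slitg.sly.ly.
Mapping each syllable to C/V: /slo/ → CCV, /slitg/ → CCVCC, /sly/ → CCV, /ly/ → CV.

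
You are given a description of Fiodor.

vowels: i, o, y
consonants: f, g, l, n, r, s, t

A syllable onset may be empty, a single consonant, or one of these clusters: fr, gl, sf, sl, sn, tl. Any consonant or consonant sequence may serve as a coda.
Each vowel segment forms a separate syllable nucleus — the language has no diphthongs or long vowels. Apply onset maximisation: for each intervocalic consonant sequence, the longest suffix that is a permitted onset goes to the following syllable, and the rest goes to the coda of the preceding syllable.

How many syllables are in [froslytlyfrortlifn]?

Vowels present: o, y, y, o, i; each is a nucleus, giving 5 syllables.

5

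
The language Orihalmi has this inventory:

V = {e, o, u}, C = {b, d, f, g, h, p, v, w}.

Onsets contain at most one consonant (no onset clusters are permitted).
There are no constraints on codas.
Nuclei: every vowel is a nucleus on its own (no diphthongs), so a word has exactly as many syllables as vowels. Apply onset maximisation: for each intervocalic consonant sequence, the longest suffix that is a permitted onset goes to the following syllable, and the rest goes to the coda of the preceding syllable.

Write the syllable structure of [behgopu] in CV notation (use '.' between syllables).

Nuclei (vowels): e, o, u → 3 syllables.
Between /e/ (V1) and /o/ (V2): /hg/; trying suffixes from longest down, /g/ is the first permitted one, so coda /h/ | onset /g/.
Between /o/ (V2) and /u/ (V3): just /p/ — single C goes to the following onset.
Syllabification: beh.go.pu.
Mapping each syllable to C/V: /beh/ → CVC, /go/ → CV, /pu/ → CV.

CVC.CV.CV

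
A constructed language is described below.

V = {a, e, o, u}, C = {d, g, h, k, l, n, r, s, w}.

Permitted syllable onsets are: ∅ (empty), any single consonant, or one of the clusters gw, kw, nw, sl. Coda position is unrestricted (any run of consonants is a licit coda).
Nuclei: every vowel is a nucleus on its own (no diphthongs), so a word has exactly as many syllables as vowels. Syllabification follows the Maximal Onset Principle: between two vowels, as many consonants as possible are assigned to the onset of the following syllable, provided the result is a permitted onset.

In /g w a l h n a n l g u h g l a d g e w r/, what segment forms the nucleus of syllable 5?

e

Vowels present: a, a, u, a, e; each is a nucleus, giving 5 syllables.
The fifth nucleus (vowel 5 from the left) is /e/.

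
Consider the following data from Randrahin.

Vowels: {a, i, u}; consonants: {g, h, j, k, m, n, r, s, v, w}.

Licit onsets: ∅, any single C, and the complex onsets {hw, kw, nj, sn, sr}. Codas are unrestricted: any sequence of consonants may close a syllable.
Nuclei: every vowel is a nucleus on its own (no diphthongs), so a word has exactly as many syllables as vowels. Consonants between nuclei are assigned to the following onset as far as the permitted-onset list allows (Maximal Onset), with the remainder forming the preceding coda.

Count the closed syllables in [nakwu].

0

Vowels present: a, u; each is a nucleus, giving 2 syllables.
V1 /a/ – V2 /u/: /kw/ is a licit onset in full, so it all attaches to the next syllable.
Syllabification: na.kwu.
Classifying each syllable: /na/ (open), /kwu/ (open).
Closed syllables: 0.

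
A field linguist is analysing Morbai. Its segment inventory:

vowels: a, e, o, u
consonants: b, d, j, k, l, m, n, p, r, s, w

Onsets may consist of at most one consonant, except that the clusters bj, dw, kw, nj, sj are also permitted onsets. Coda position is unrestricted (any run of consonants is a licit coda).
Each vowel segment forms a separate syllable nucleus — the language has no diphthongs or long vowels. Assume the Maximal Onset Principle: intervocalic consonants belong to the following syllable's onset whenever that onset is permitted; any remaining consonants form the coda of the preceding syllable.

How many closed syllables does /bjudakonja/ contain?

The vowels are u, a, o, a — 4 nuclei, so 4 syllables.
V1 /u/ – V2 /a/: /d/ is a single consonant, so it becomes the next onset.
V2 /a/ – V3 /o/: /k/ → onset of the next syllable (single consonants are always licit onsets).
V3 /o/ – V4 /a/: /nj/ — entire cluster is a permitted onset → onset /nj/, coda ∅.
Syllabification: bju.da.ko.nja.
Classifying each syllable: /bju/ (open), /da/ (open), /ko/ (open), /nja/ (open).
Closed syllables: 0.

0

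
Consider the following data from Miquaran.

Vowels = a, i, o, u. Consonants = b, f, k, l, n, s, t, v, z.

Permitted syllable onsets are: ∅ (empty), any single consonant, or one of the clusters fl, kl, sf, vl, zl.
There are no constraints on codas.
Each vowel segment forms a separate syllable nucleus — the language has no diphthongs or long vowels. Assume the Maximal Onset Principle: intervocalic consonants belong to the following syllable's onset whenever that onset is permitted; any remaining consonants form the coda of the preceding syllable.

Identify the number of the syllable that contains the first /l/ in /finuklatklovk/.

Vowels present: i, u, a, o; each is a nucleus, giving 4 syllables.
V1 /i/ – V2 /u/: just /n/ — single C goes to the following onset.
V2 /u/ – V3 /a/: /kl/ — entire cluster is a permitted onset → onset /kl/, coda ∅.
V3 /a/ – V4 /o/: /tkl/ — longest licit onset from the right is /kl/, leaving /t/ as coda.
Putting it together: fi.nu.klat.klovk.
The first /l/ is in the onset of syllable 3 (/klat/).

3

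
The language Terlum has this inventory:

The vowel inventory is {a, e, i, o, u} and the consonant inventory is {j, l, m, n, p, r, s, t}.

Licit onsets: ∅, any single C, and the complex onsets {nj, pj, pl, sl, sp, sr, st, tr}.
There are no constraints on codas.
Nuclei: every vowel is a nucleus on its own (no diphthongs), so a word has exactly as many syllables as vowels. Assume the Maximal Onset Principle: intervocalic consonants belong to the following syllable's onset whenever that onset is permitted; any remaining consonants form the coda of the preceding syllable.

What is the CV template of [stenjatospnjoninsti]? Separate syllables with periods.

CCV.CCV.CVCC.CCV.CVC.CCV

Nuclei (vowels): e, a, o, o, i, i → 6 syllables.
Between /e/ (V1) and /a/ (V2): /nj/ — entire cluster is a permitted onset → onset /nj/, coda ∅.
Between /a/ (V2) and /o/ (V3): just /t/ — single C goes to the following onset.
Between /o/ (V3) and /o/ (V4): /spnj/ splits as /sp/ + /nj/ (/nj/ is the longest suffix that is a licit onset).
Between /o/ (V4) and /i/ (V5): /n/ is a single consonant, so it becomes the next onset.
Between /i/ (V5) and /i/ (V6): /nst/ splits as /n/ + /st/ (/st/ is the longest suffix that is a licit onset).
So the parse is ste.nja.tosp.njo.nin.sti.
Mapping each syllable to C/V: /ste/ → CCV, /nja/ → CCV, /tosp/ → CVCC, /njo/ → CCV, /nin/ → CVC, /sti/ → CCV.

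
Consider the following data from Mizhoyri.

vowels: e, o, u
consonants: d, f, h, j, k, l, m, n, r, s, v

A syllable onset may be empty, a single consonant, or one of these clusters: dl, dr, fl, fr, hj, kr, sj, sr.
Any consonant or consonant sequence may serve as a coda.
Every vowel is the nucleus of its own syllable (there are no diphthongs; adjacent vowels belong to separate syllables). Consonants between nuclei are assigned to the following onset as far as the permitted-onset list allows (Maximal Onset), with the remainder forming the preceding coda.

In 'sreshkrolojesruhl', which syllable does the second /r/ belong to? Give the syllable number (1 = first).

The vowels are e, o, o, e, u — 5 nuclei, so 5 syllables.
Between /e/ (V1) and /o/ (V2): /shkr/ — longest licit onset from the right is /kr/, leaving /sh/ as coda.
Between /o/ (V2) and /o/ (V3): /l/ is a single consonant, so it becomes the next onset.
Between /o/ (V3) and /e/ (V4): /j/ is a single consonant, so it becomes the next onset.
Between /e/ (V4) and /u/ (V5): cluster /sr/ — /sr/ is itself a permitted onset, so the whole cluster goes right; preceding coda = ∅.
Syllabification: sresh.kro.lo.je.sruhl.
The second /r/ is in the onset of syllable 2 (/kro/).

2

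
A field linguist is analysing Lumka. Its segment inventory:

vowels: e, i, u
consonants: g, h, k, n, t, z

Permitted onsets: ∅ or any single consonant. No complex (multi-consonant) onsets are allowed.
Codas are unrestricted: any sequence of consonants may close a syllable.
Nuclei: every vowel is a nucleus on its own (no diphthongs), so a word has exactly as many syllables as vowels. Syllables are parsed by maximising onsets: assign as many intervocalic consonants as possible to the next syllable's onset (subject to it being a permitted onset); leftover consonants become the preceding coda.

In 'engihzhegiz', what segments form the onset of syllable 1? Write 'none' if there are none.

none

Nuclei (vowels): e, i, e, i → 4 syllables.
/e…i/ gap (V1→V2): /ng/ splits as /n/ + /g/ (/g/ is the longest suffix that is a licit onset).
/i…e/ gap (V2→V3): /hzh/ — longest licit onset from the right is /h/, leaving /hz/ as coda.
/e…i/ gap (V3→V4): /g/ → onset of the next syllable (single consonants are always licit onsets).
Result: en.gihz.he.giz.
Syllable 1 is /en/: onset ∅, nucleus /e/, coda /n/.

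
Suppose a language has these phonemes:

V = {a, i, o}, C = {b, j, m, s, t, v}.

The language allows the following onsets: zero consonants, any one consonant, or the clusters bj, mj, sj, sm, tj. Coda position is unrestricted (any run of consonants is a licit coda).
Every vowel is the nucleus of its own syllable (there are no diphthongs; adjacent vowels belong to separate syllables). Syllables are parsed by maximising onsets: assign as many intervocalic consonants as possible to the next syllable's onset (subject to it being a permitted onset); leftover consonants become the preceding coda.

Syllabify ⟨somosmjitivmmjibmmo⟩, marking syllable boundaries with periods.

Nuclei (vowels): o, o, i, i, i, o → 6 syllables.
/o…o/ gap (V1→V2): just /m/ — single C goes to the following onset.
/o…i/ gap (V2→V3): cluster /smj/ — the longest permitted-onset suffix is /mj/; onset = /mj/, preceding coda = /s/.
/i…i/ gap (V3→V4): /t/ → onset of the next syllable (single consonants are always licit onsets).
/i…i/ gap (V4→V5): /vmmj/ — longest licit onset from the right is /mj/, leaving /vm/ as coda.
/i…o/ gap (V5→V6): /bmm/ splits as /bm/ + /m/ (/m/ is the longest suffix that is a licit onset).

so.mos.mji.tivm.mjibm.mo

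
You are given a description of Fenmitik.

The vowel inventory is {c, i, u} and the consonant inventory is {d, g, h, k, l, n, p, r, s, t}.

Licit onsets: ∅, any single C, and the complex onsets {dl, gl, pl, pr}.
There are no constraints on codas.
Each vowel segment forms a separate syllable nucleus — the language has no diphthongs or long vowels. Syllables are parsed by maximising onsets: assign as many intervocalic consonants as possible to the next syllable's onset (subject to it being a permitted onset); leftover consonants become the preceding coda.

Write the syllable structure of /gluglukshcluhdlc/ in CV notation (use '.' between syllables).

CCV.CCVCC.CV.CVC.CCV

The vowels are u, u, c, u, c — 5 nuclei, so 5 syllables.
σ1/σ2 boundary: /gl/ is a licit onset in full, so it all attaches to the next syllable.
σ2/σ3 boundary: /ksh/; trying suffixes from longest down, /h/ is the first permitted one, so coda /ks/ | onset /h/.
σ3/σ4 boundary: /l/ → onset of the next syllable (single consonants are always licit onsets).
σ4/σ5 boundary: cluster /hdl/ — the longest permitted-onset suffix is /dl/; onset = /dl/, preceding coda = /h/.
Result: glu.gluks.hc.luh.dlc.
Mapping each syllable to C/V: /glu/ → CCV, /gluks/ → CCVCC, /hc/ → CV, /luh/ → CVC, /dlc/ → CCV.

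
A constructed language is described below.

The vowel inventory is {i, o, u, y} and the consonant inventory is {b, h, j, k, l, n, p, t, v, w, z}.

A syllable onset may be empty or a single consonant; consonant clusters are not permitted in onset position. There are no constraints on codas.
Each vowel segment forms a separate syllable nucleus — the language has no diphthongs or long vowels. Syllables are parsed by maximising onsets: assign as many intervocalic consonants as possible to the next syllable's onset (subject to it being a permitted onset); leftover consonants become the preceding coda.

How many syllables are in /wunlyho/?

The vowels are u, y, o — 3 nuclei, so 3 syllables.

3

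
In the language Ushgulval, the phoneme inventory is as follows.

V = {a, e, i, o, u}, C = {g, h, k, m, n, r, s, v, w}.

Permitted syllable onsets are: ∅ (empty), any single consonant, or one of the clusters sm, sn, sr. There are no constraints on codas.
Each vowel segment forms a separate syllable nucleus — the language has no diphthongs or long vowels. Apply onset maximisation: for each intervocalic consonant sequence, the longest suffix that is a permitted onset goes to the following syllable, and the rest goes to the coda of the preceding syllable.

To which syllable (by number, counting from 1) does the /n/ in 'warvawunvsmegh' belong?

Nuclei (vowels): a, a, u, e → 4 syllables.
/a…a/ gap (V1→V2): cluster /rv/ — the longest permitted-onset suffix is /v/; onset = /v/, preceding coda = /r/.
/a…u/ gap (V2→V3): /w/ is a single consonant, so it becomes the next onset.
/u…e/ gap (V3→V4): /nvsm/; trying suffixes from longest down, /sm/ is the first permitted one, so coda /nv/ | onset /sm/.
So the parse is war.va.wunv.smegh.
The /n/ is in the coda of syllable 3 (/wunv/).

3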